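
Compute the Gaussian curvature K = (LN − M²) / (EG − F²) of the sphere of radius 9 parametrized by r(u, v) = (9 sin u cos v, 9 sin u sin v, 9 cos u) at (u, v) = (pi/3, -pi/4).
K = 1/81

Coefficients of the first fundamental form: E = 81, F = 0, G = 81*sin(u)^2.
Coefficients of the second fundamental form: L = -9*sin(u)/Abs(sin(u)), M = 0, N = -9*sin(u)^3/Abs(sin(u)).
Assemble K = (LN − M²)/(EG − F²) = 1/81. At (u, v) = (pi/3, -pi/4): K = 1/81.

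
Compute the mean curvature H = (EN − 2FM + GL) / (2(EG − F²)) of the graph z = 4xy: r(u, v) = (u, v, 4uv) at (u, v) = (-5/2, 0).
H = 0

With E = 16*v^2 + 1, F = 16*u*v, G = 16*u^2 + 1, L = 0, M = 4/sqrt(16*u^2 + 16*v^2 + 1), N = 0, assemble
  H = (EN − 2FM + GL) / (2(EG − F²)) = -64*u*v/(16*u^2 + 16*v^2 + 1)^(3/2).
At (u, v) = (-5/2, 0): H = 0.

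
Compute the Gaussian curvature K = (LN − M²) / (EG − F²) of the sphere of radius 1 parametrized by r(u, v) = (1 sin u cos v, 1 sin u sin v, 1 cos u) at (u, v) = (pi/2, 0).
K = 1

Coefficients of the first fundamental form: E = 1, F = 0, G = sin(u)^2.
Coefficients of the second fundamental form: L = -sin(u)/Abs(sin(u)), M = 0, N = -sin(u)^3/Abs(sin(u)).
Assemble K = (LN − M²)/(EG − F²) = 1. At (u, v) = (pi/2, 0): K = 1.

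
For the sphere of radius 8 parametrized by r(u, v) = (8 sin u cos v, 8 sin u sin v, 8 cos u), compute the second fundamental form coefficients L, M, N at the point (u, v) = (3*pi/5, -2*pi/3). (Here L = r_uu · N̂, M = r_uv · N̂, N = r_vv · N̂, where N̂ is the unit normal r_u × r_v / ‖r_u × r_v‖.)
L = -8;  M = 0;  N = -5 - sqrt(5)

Compute the unit normal N̂(u, v) = (sin(u)^2*cos(v)/Abs(sin(u)), sin(u)^2*sin(v)/Abs(sin(u)), sin(2*u)/(2*Abs(sin(u)))), and the second partials r_uu, r_uv, r_vv. Take dot products:
  L(u, v) = r_uu · N̂ = -8*sin(u)/Abs(sin(u)),
  M(u, v) = r_uv · N̂ = 0,
  N(u, v) = r_vv · N̂ = -8*sin(u)^3/Abs(sin(u)).
Evaluating at (u, v) = (3*pi/5, -2*pi/3):
  L = -8, M = 0, N = -5 - sqrt(5).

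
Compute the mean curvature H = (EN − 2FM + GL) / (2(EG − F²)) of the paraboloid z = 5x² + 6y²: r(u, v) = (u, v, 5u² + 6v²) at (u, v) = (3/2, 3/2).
H = 271*sqrt(22)/5500

With E = 100*u^2 + 1, F = 120*u*v, G = 144*v^2 + 1, L = 10/sqrt(100*u^2 + 144*v^2 + 1), M = 0, N = 12/sqrt(100*u^2 + 144*v^2 + 1), assemble
  H = (EN − 2FM + GL) / (2(EG − F²)) = (600*u^2 + 720*v^2 + 11)/(100*u^2 + 144*v^2 + 1)^(3/2).
At (u, v) = (3/2, 3/2): H = 271*sqrt(22)/5500.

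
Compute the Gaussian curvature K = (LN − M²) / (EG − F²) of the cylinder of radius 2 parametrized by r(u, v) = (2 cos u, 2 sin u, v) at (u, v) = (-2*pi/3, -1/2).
K = 0

Coefficients of the first fundamental form: E = 4, F = 0, G = 1.
Coefficients of the second fundamental form: L = -2, M = 0, N = 0.
Assemble K = (LN − M²)/(EG − F²) = 0. At (u, v) = (-2*pi/3, -1/2): K = 0.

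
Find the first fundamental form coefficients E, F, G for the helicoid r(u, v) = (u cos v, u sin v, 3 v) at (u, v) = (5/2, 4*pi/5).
E = 1;  F = 0;  G = 61/4

Partials: r_u = (cos(v), sin(v), 0), r_v = (-u*sin(v), u*cos(v), 3). As functions of (u, v):
  E = r_u · r_u = 1,
  F = r_u · r_v = 0,
  G = r_v · r_v = u^2 + 9.
Evaluating at (u, v) = (5/2, 4*pi/5): E = 1, F = 0, G = 61/4.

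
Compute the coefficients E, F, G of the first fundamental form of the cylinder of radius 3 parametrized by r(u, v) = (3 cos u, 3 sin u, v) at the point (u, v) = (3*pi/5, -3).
E = 9;  F = 0;  G = 1

Partials: r_u = (-3*sin(u), 3*cos(u), 0), r_v = (0, 0, 1). As functions of (u, v):
  E = r_u · r_u = 9,
  F = r_u · r_v = 0,
  G = r_v · r_v = 1.
Evaluating at (u, v) = (3*pi/5, -3): E = 9, F = 0, G = 1.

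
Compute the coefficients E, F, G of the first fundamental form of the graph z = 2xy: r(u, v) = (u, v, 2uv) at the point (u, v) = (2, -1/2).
E = 2;  F = -4;  G = 17

Partials: r_u = (1, 0, 2*v), r_v = (0, 1, 2*u). As functions of (u, v):
  E = r_u · r_u = 4*v^2 + 1,
  F = r_u · r_v = 4*u*v,
  G = r_v · r_v = 4*u^2 + 1.
Evaluating at (u, v) = (2, -1/2): E = 2, F = -4, G = 17.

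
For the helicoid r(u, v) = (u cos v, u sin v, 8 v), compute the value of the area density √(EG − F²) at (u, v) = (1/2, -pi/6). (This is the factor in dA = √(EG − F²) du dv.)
√(EG − F²)|_{(1/2, -pi/6)} = sqrt(257)/2

E = 1, F = 0, G = u^2 + 64, so EG − F² = u^2 + 64. Taking the positive square root: √(EG − F²) = sqrt(u^2 + 64). At (u, v) = (1/2, -pi/6): sqrt(257)/2.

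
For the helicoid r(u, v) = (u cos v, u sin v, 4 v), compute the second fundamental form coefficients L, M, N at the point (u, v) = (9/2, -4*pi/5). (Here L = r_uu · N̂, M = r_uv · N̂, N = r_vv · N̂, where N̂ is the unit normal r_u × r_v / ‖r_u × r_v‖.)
L = 0;  M = -8*sqrt(145)/145;  N = 0

Compute the unit normal N̂(u, v) = (4*sin(v)/sqrt(u^2 + 16), -4*cos(v)/sqrt(u^2 + 16), u/sqrt(u^2 + 16)), and the second partials r_uu, r_uv, r_vv. Take dot products:
  L(u, v) = r_uu · N̂ = 0,
  M(u, v) = r_uv · N̂ = -4/sqrt(u^2 + 16),
  N(u, v) = r_vv · N̂ = 0.
Evaluating at (u, v) = (9/2, -4*pi/5):
  L = 0, M = -8*sqrt(145)/145, N = 0.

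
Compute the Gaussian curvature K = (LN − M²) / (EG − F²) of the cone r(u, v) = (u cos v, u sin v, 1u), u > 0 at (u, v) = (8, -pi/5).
K = 0

Coefficients of the first fundamental form: E = 2, F = 0, G = u^2.
Coefficients of the second fundamental form: L = 0, M = 0, N = sqrt(2)*u^2/(2*Abs(u)).
Assemble K = (LN − M²)/(EG − F²) = 0. At (u, v) = (8, -pi/5): K = 0.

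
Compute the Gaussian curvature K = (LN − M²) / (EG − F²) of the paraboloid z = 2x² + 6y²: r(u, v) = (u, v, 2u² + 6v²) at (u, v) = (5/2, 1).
K = 48/60025

Coefficients of the first fundamental form: E = 16*u^2 + 1, F = 48*u*v, G = 144*v^2 + 1.
Coefficients of the second fundamental form: L = 4/sqrt(16*u^2 + 144*v^2 + 1), M = 0, N = 12/sqrt(16*u^2 + 144*v^2 + 1).
Assemble K = (LN − M²)/(EG − F²) = 48/(256*u^4 + 4608*u^2*v^2 + 32*u^2 + 20736*v^4 + 288*v^2 + 1). At (u, v) = (5/2, 1): K = 48/60025.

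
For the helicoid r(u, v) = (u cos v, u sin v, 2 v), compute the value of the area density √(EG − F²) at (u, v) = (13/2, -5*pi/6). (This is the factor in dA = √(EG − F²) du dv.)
√(EG − F²)|_{(13/2, -5*pi/6)} = sqrt(185)/2

E = 1, F = 0, G = u^2 + 4, so EG − F² = u^2 + 4. Taking the positive square root: √(EG − F²) = sqrt(u^2 + 4). At (u, v) = (13/2, -5*pi/6): sqrt(185)/2.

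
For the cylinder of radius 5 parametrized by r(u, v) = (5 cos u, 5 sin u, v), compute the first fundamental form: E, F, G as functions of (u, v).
E = 25;  F = 0;  G = 1

Compute partials: r_u = (-5*sin(u), 5*cos(u), 0), r_v = (0, 0, 1). Then
  E = r_u · r_u = 25,
  F = r_u · r_v = 0,
  G = r_v · r_v = 1.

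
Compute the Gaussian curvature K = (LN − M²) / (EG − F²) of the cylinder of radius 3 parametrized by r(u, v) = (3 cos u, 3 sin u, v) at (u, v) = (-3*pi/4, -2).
K = 0

Coefficients of the first fundamental form: E = 9, F = 0, G = 1.
Coefficients of the second fundamental form: L = -3, M = 0, N = 0.
Assemble K = (LN − M²)/(EG − F²) = 0. At (u, v) = (-3*pi/4, -2): K = 0.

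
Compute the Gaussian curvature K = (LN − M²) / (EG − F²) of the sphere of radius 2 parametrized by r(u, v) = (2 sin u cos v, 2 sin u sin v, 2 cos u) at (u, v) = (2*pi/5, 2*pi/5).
K = 1/4

Coefficients of the first fundamental form: E = 4, F = 0, G = 4*sin(u)^2.
Coefficients of the second fundamental form: L = -2*sin(u)/Abs(sin(u)), M = 0, N = -2*sin(u)^3/Abs(sin(u)).
Assemble K = (LN − M²)/(EG − F²) = 1/4. At (u, v) = (2*pi/5, 2*pi/5): K = 1/4.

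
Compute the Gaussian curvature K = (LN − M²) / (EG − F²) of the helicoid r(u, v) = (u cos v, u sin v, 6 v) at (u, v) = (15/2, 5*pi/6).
K = -64/15129

Coefficients of the first fundamental form: E = 1, F = 0, G = u^2 + 36.
Coefficients of the second fundamental form: L = 0, M = -6/sqrt(u^2 + 36), N = 0.
Assemble K = (LN − M²)/(EG − F²) = -36/(u^2 + 36)^2. At (u, v) = (15/2, 5*pi/6): K = -64/15129.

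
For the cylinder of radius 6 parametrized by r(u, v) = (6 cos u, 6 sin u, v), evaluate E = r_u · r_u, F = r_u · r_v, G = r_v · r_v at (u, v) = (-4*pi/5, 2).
E = 36;  F = 0;  G = 1

Partials: r_u = (-6*sin(u), 6*cos(u), 0), r_v = (0, 0, 1). As functions of (u, v):
  E = r_u · r_u = 36,
  F = r_u · r_v = 0,
  G = r_v · r_v = 1.
Evaluating at (u, v) = (-4*pi/5, 2): E = 36, F = 0, G = 1.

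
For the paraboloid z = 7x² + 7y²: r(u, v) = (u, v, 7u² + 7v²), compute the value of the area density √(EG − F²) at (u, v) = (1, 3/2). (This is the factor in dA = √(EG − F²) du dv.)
√(EG − F²)|_{(1, 3/2)} = sqrt(638)

E = 196*u^2 + 1, F = 196*u*v, G = 196*v^2 + 1, so EG − F² = 196*u^2 + 196*v^2 + 1. Taking the positive square root: √(EG − F²) = sqrt(196*u^2 + 196*v^2 + 1). At (u, v) = (1, 3/2): sqrt(638).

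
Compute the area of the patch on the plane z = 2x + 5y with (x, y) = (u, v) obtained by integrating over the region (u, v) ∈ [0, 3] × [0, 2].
Area = 6*sqrt(30)

Area = ∫∫ √(EG − F²) du dv with √(EG − F²) = sqrt(30). Integrating over [0, 3] × [0, 2] gives 6*sqrt(30).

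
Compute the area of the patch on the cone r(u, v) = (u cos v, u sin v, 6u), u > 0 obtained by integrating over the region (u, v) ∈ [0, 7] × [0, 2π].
Area = 49*sqrt(37)*pi

Area = ∫∫ √(EG − F²) du dv with √(EG − F²) = sqrt(37)*Abs(u). Integrating over [0, 7] × [0, 2π] gives 49*sqrt(37)*pi.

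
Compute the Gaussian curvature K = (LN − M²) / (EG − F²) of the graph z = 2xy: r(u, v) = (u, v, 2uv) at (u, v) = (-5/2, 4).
K = -1/2025

Coefficients of the first fundamental form: E = 4*v^2 + 1, F = 4*u*v, G = 4*u^2 + 1.
Coefficients of the second fundamental form: L = 0, M = 2/sqrt(4*u^2 + 4*v^2 + 1), N = 0.
Assemble K = (LN − M²)/(EG − F²) = -4/(16*u^4 + 32*u^2*v^2 + 8*u^2 + 16*v^4 + 8*v^2 + 1). At (u, v) = (-5/2, 4): K = -1/2025.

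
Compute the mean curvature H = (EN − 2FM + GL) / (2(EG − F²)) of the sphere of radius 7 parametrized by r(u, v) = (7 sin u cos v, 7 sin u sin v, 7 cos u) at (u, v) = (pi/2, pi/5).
H = -1/7

With E = 49, F = 0, G = 49*sin(u)^2, L = -7*sin(u)/Abs(sin(u)), M = 0, N = -7*sin(u)^3/Abs(sin(u)), assemble
  H = (EN − 2FM + GL) / (2(EG − F²)) = -sin(u)/(7*Abs(sin(u))).
At (u, v) = (pi/2, pi/5): H = -1/7.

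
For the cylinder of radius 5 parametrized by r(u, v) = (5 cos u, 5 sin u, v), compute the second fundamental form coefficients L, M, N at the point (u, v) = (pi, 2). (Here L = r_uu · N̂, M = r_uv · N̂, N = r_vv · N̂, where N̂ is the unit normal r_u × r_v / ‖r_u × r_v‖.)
L = -5;  M = 0;  N = 0

Compute the unit normal N̂(u, v) = (cos(u), sin(u), 0), and the second partials r_uu, r_uv, r_vv. Take dot products:
  L(u, v) = r_uu · N̂ = -5,
  M(u, v) = r_uv · N̂ = 0,
  N(u, v) = r_vv · N̂ = 0.
Evaluating at (u, v) = (pi, 2):
  L = -5, M = 0, N = 0.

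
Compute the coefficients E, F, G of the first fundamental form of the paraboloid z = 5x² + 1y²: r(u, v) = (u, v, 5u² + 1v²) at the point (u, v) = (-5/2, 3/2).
E = 626;  F = -75;  G = 10

Partials: r_u = (1, 0, 10*u), r_v = (0, 1, 2*v). As functions of (u, v):
  E = r_u · r_u = 100*u^2 + 1,
  F = r_u · r_v = 20*u*v,
  G = r_v · r_v = 4*v^2 + 1.
Evaluating at (u, v) = (-5/2, 3/2): E = 626, F = -75, G = 10.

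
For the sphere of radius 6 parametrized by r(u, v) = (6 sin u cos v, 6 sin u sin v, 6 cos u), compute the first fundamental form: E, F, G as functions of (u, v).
E = 36;  F = 0;  G = 36*sin(u)^2

Compute partials: r_u = (6*cos(u)*cos(v), 6*sin(v)*cos(u), -6*sin(u)), r_v = (-6*sin(u)*sin(v), 6*sin(u)*cos(v), 0). Then
  E = r_u · r_u = 36,
  F = r_u · r_v = 0,
  G = r_v · r_v = 36*sin(u)^2.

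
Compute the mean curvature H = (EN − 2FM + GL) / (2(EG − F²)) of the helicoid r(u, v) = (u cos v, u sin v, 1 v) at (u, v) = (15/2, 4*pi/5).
H = 0

With E = 1, F = 0, G = u^2 + 1, L = 0, M = -1/sqrt(u^2 + 1), N = 0, assemble
  H = (EN − 2FM + GL) / (2(EG − F²)) = 0.
At (u, v) = (15/2, 4*pi/5): H = 0.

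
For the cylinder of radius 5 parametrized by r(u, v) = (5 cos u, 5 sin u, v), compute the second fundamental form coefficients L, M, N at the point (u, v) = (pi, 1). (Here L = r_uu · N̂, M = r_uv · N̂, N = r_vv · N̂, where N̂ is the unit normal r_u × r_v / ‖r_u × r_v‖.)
L = -5;  M = 0;  N = 0

Compute the unit normal N̂(u, v) = (cos(u), sin(u), 0), and the second partials r_uu, r_uv, r_vv. Take dot products:
  L(u, v) = r_uu · N̂ = -5,
  M(u, v) = r_uv · N̂ = 0,
  N(u, v) = r_vv · N̂ = 0.
Evaluating at (u, v) = (pi, 1):
  L = -5, M = 0, N = 0.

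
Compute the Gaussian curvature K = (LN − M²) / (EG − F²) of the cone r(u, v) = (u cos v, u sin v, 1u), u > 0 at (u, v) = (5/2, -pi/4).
K = 0

Coefficients of the first fundamental form: E = 2, F = 0, G = u^2.
Coefficients of the second fundamental form: L = 0, M = 0, N = sqrt(2)*u^2/(2*Abs(u)).
Assemble K = (LN − M²)/(EG − F²) = 0. At (u, v) = (5/2, -pi/4): K = 0.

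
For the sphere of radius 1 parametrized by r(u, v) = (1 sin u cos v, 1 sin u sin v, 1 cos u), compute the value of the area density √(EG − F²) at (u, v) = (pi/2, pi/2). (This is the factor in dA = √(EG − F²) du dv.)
√(EG − F²)|_{(pi/2, pi/2)} = 1

E = 1, F = 0, G = sin(u)^2, so EG − F² = sin(u)^2. Taking the positive square root: √(EG − F²) = Abs(sin(u)). At (u, v) = (pi/2, pi/2): 1.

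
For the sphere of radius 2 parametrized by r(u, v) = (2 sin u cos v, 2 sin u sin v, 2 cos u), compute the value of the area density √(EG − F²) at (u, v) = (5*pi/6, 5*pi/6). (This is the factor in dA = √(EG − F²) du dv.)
√(EG − F²)|_{(5*pi/6, 5*pi/6)} = 2

E = 4, F = 0, G = 4*sin(u)^2, so EG − F² = 16*sin(u)^2. Taking the positive square root: √(EG − F²) = 4*Abs(sin(u)). At (u, v) = (5*pi/6, 5*pi/6): 2.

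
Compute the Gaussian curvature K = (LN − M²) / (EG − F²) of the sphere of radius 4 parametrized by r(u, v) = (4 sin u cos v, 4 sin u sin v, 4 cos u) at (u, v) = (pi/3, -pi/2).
K = 1/16

Coefficients of the first fundamental form: E = 16, F = 0, G = 16*sin(u)^2.
Coefficients of the second fundamental form: L = -4*sin(u)/Abs(sin(u)), M = 0, N = -4*sin(u)^3/Abs(sin(u)).
Assemble K = (LN − M²)/(EG − F²) = 1/16. At (u, v) = (pi/3, -pi/2): K = 1/16.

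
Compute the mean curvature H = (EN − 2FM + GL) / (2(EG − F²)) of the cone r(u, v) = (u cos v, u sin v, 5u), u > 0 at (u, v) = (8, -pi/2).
H = 5*sqrt(26)/416

With E = 26, F = 0, G = u^2, L = 0, M = 0, N = 5*sqrt(26)*u^2/(26*Abs(u)), assemble
  H = (EN − 2FM + GL) / (2(EG − F²)) = 5*sqrt(26)/(52*Abs(u)).
At (u, v) = (8, -pi/2): H = 5*sqrt(26)/416.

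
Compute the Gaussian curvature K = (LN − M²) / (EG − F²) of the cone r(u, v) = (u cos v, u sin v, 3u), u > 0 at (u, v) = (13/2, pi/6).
K = 0

Coefficients of the first fundamental form: E = 10, F = 0, G = u^2.
Coefficients of the second fundamental form: L = 0, M = 0, N = 3*sqrt(10)*u^2/(10*Abs(u)).
Assemble K = (LN − M²)/(EG − F²) = 0. At (u, v) = (13/2, pi/6): K = 0.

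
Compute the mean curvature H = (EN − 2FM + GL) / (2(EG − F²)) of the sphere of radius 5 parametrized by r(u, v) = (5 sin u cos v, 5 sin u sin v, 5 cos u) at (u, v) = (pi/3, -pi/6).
H = -1/5

With E = 25, F = 0, G = 25*sin(u)^2, L = -5*sin(u)/Abs(sin(u)), M = 0, N = -5*sin(u)^3/Abs(sin(u)), assemble
  H = (EN − 2FM + GL) / (2(EG − F²)) = -sin(u)/(5*Abs(sin(u))).
At (u, v) = (pi/3, -pi/6): H = -1/5.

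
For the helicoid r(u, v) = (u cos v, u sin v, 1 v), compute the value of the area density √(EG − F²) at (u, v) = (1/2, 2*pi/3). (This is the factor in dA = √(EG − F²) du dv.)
√(EG − F²)|_{(1/2, 2*pi/3)} = sqrt(5)/2

E = 1, F = 0, G = u^2 + 1, so EG − F² = u^2 + 1. Taking the positive square root: √(EG − F²) = sqrt(u^2 + 1). At (u, v) = (1/2, 2*pi/3): sqrt(5)/2.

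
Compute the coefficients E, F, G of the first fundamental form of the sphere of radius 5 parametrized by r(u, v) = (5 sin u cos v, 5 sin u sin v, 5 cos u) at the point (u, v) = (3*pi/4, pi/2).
E = 25;  F = 0;  G = 25/2

Partials: r_u = (5*cos(u)*cos(v), 5*sin(v)*cos(u), -5*sin(u)), r_v = (-5*sin(u)*sin(v), 5*sin(u)*cos(v), 0). As functions of (u, v):
  E = r_u · r_u = 25,
  F = r_u · r_v = 0,
  G = r_v · r_v = 25*sin(u)^2.
Evaluating at (u, v) = (3*pi/4, pi/2): E = 25, F = 0, G = 25/2.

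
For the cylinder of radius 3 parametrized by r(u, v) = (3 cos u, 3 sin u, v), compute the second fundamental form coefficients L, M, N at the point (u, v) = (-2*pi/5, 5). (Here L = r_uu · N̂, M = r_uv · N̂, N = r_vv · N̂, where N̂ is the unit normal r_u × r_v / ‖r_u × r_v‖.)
L = -3;  M = 0;  N = 0

Compute the unit normal N̂(u, v) = (cos(u), sin(u), 0), and the second partials r_uu, r_uv, r_vv. Take dot products:
  L(u, v) = r_uu · N̂ = -3,
  M(u, v) = r_uv · N̂ = 0,
  N(u, v) = r_vv · N̂ = 0.
Evaluating at (u, v) = (-2*pi/5, 5):
  L = -3, M = 0, N = 0.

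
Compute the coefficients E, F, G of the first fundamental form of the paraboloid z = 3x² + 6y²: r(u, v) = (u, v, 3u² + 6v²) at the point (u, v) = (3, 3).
E = 325;  F = 648;  G = 1297

Partials: r_u = (1, 0, 6*u), r_v = (0, 1, 12*v). As functions of (u, v):
  E = r_u · r_u = 36*u^2 + 1,
  F = r_u · r_v = 72*u*v,
  G = r_v · r_v = 144*v^2 + 1.
Evaluating at (u, v) = (3, 3): E = 325, F = 648, G = 1297.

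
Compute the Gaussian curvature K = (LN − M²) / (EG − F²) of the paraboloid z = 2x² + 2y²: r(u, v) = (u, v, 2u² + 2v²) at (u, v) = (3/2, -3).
K = 16/32761

Coefficients of the first fundamental form: E = 16*u^2 + 1, F = 16*u*v, G = 16*v^2 + 1.
Coefficients of the second fundamental form: L = 4/sqrt(16*u^2 + 16*v^2 + 1), M = 0, N = 4/sqrt(16*u^2 + 16*v^2 + 1).
Assemble K = (LN − M²)/(EG − F²) = 16/(256*u^4 + 512*u^2*v^2 + 32*u^2 + 256*v^4 + 32*v^2 + 1). At (u, v) = (3/2, -3): K = 16/32761.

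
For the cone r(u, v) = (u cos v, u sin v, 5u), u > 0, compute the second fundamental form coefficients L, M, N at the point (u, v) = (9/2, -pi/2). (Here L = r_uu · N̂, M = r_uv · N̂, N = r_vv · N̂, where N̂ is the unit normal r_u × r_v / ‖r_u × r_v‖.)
L = 0;  M = 0;  N = 45*sqrt(26)/52

Compute the unit normal N̂(u, v) = (-5*sqrt(26)*u*cos(v)/(26*Abs(u)), -5*sqrt(26)*u*sin(v)/(26*Abs(u)), sqrt(26)*u/(26*Abs(u))), and the second partials r_uu, r_uv, r_vv. Take dot products:
  L(u, v) = r_uu · N̂ = 0,
  M(u, v) = r_uv · N̂ = 0,
  N(u, v) = r_vv · N̂ = 5*sqrt(26)*u^2/(26*Abs(u)).
Evaluating at (u, v) = (9/2, -pi/2):
  L = 0, M = 0, N = 45*sqrt(26)/52.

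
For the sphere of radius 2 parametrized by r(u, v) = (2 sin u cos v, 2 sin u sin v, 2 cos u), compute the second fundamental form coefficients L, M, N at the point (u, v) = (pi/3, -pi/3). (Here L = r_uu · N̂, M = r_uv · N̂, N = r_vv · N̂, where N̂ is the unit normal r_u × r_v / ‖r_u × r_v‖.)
L = -2;  M = 0;  N = -3/2

Compute the unit normal N̂(u, v) = (sin(u)^2*cos(v)/Abs(sin(u)), sin(u)^2*sin(v)/Abs(sin(u)), sin(2*u)/(2*Abs(sin(u)))), and the second partials r_uu, r_uv, r_vv. Take dot products:
  L(u, v) = r_uu · N̂ = -2*sin(u)/Abs(sin(u)),
  M(u, v) = r_uv · N̂ = 0,
  N(u, v) = r_vv · N̂ = -2*sin(u)^3/Abs(sin(u)).
Evaluating at (u, v) = (pi/3, -pi/3):
  L = -2, M = 0, N = -3/2.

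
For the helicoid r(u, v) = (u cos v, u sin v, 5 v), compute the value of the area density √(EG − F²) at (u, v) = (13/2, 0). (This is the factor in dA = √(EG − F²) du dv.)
√(EG − F²)|_{(13/2, 0)} = sqrt(269)/2

E = 1, F = 0, G = u^2 + 25, so EG − F² = u^2 + 25. Taking the positive square root: √(EG − F²) = sqrt(u^2 + 25). At (u, v) = (13/2, 0): sqrt(269)/2.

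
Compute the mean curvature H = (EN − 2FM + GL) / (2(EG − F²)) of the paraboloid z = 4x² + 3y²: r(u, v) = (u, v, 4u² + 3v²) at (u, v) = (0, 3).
H = 1303*sqrt(13)/21125

With E = 64*u^2 + 1, F = 48*u*v, G = 36*v^2 + 1, L = 8/sqrt(64*u^2 + 36*v^2 + 1), M = 0, N = 6/sqrt(64*u^2 + 36*v^2 + 1), assemble
  H = (EN − 2FM + GL) / (2(EG − F²)) = (192*u^2 + 144*v^2 + 7)/(64*u^2 + 36*v^2 + 1)^(3/2).
At (u, v) = (0, 3): H = 1303*sqrt(13)/21125.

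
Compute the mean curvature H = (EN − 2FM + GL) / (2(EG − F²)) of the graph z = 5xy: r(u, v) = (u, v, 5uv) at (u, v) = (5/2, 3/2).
H = -1875*sqrt(854)/364658

With E = 25*v^2 + 1, F = 25*u*v, G = 25*u^2 + 1, L = 0, M = 5/sqrt(25*u^2 + 25*v^2 + 1), N = 0, assemble
  H = (EN − 2FM + GL) / (2(EG − F²)) = -125*u*v/(25*u^2 + 25*v^2 + 1)^(3/2).
At (u, v) = (5/2, 3/2): H = -1875*sqrt(854)/364658.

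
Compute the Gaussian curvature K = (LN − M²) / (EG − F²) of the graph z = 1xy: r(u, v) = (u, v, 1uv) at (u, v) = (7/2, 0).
K = -16/2809

Coefficients of the first fundamental form: E = v^2 + 1, F = u*v, G = u^2 + 1.
Coefficients of the second fundamental form: L = 0, M = 1/sqrt(u^2 + v^2 + 1), N = 0.
Assemble K = (LN − M²)/(EG − F²) = 1/((u^2*v^2 - (u^2 + 1)*(v^2 + 1))*(u^2 + v^2 + 1)). At (u, v) = (7/2, 0): K = -16/2809.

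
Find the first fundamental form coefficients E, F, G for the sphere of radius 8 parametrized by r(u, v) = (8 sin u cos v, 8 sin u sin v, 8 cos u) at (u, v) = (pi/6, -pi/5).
E = 64;  F = 0;  G = 16

Partials: r_u = (8*cos(u)*cos(v), 8*sin(v)*cos(u), -8*sin(u)), r_v = (-8*sin(u)*sin(v), 8*sin(u)*cos(v), 0). As functions of (u, v):
  E = r_u · r_u = 64,
  F = r_u · r_v = 0,
  G = r_v · r_v = 64*sin(u)^2.
Evaluating at (u, v) = (pi/6, -pi/5): E = 64, F = 0, G = 16.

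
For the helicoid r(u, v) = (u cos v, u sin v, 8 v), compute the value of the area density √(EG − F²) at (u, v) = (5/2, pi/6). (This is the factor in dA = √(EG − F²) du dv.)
√(EG − F²)|_{(5/2, pi/6)} = sqrt(281)/2

E = 1, F = 0, G = u^2 + 64, so EG − F² = u^2 + 64. Taking the positive square root: √(EG − F²) = sqrt(u^2 + 64). At (u, v) = (5/2, pi/6): sqrt(281)/2.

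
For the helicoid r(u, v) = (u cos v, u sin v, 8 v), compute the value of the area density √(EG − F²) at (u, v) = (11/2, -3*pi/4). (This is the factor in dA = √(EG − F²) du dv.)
√(EG − F²)|_{(11/2, -3*pi/4)} = sqrt(377)/2

E = 1, F = 0, G = u^2 + 64, so EG − F² = u^2 + 64. Taking the positive square root: √(EG − F²) = sqrt(u^2 + 64). At (u, v) = (11/2, -3*pi/4): sqrt(377)/2.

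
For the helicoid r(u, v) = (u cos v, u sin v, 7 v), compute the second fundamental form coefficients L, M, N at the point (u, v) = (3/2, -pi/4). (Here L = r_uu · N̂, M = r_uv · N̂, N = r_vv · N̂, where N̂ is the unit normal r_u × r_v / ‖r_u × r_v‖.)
L = 0;  M = -14*sqrt(205)/205;  N = 0

Compute the unit normal N̂(u, v) = (7*sin(v)/sqrt(u^2 + 49), -7*cos(v)/sqrt(u^2 + 49), u/sqrt(u^2 + 49)), and the second partials r_uu, r_uv, r_vv. Take dot products:
  L(u, v) = r_uu · N̂ = 0,
  M(u, v) = r_uv · N̂ = -7/sqrt(u^2 + 49),
  N(u, v) = r_vv · N̂ = 0.
Evaluating at (u, v) = (3/2, -pi/4):
  L = 0, M = -14*sqrt(205)/205, N = 0.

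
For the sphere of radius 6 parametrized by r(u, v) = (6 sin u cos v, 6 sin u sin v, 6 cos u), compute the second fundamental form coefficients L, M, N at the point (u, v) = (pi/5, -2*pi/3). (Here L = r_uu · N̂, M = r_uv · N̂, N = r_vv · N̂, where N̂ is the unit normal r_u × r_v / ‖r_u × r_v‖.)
L = -6;  M = 0;  N = -15/4 + 3*sqrt(5)/4

Compute the unit normal N̂(u, v) = (sin(u)^2*cos(v)/Abs(sin(u)), sin(u)^2*sin(v)/Abs(sin(u)), sin(2*u)/(2*Abs(sin(u)))), and the second partials r_uu, r_uv, r_vv. Take dot products:
  L(u, v) = r_uu · N̂ = -6*sin(u)/Abs(sin(u)),
  M(u, v) = r_uv · N̂ = 0,
  N(u, v) = r_vv · N̂ = -6*sin(u)^3/Abs(sin(u)).
Evaluating at (u, v) = (pi/5, -2*pi/3):
  L = -6, M = 0, N = -15/4 + 3*sqrt(5)/4.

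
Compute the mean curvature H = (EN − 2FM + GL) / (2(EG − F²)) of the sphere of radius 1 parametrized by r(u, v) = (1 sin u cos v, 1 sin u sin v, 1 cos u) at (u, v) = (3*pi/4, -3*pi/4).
H = -1

With E = 1, F = 0, G = sin(u)^2, L = -sin(u)/Abs(sin(u)), M = 0, N = -sin(u)^3/Abs(sin(u)), assemble
  H = (EN − 2FM + GL) / (2(EG − F²)) = -sin(u)/Abs(sin(u)).
At (u, v) = (3*pi/4, -3*pi/4): H = -1.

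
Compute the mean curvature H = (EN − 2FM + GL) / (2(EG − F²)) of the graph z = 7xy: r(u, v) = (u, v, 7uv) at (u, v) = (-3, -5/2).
H = -20580*sqrt(2993)/8958049

With E = 49*v^2 + 1, F = 49*u*v, G = 49*u^2 + 1, L = 0, M = 7/sqrt(49*u^2 + 49*v^2 + 1), N = 0, assemble
  H = (EN − 2FM + GL) / (2(EG − F²)) = -343*u*v/(49*u^2 + 49*v^2 + 1)^(3/2).
At (u, v) = (-3, -5/2): H = -20580*sqrt(2993)/8958049.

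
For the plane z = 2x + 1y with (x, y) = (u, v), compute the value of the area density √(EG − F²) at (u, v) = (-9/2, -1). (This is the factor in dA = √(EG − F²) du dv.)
√(EG − F²)|_{(-9/2, -1)} = sqrt(6)

E = 5, F = 2, G = 2, so EG − F² = 6. Taking the positive square root: √(EG − F²) = sqrt(6). At (u, v) = (-9/2, -1): sqrt(6).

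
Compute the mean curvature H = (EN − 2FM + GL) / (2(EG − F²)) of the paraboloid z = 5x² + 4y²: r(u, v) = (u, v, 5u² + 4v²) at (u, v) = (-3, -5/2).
H = 5609*sqrt(1301)/1692601

With E = 100*u^2 + 1, F = 80*u*v, G = 64*v^2 + 1, L = 10/sqrt(100*u^2 + 64*v^2 + 1), M = 0, N = 8/sqrt(100*u^2 + 64*v^2 + 1), assemble
  H = (EN − 2FM + GL) / (2(EG − F²)) = (400*u^2 + 320*v^2 + 9)/(100*u^2 + 64*v^2 + 1)^(3/2).
At (u, v) = (-3, -5/2): H = 5609*sqrt(1301)/1692601.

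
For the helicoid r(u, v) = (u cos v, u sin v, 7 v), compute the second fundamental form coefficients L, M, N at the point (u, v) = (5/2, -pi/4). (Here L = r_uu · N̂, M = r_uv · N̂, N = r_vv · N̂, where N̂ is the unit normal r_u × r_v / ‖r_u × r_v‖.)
L = 0;  M = -14*sqrt(221)/221;  N = 0

Compute the unit normal N̂(u, v) = (7*sin(v)/sqrt(u^2 + 49), -7*cos(v)/sqrt(u^2 + 49), u/sqrt(u^2 + 49)), and the second partials r_uu, r_uv, r_vv. Take dot products:
  L(u, v) = r_uu · N̂ = 0,
  M(u, v) = r_uv · N̂ = -7/sqrt(u^2 + 49),
  N(u, v) = r_vv · N̂ = 0.
Evaluating at (u, v) = (5/2, -pi/4):
  L = 0, M = -14*sqrt(221)/221, N = 0.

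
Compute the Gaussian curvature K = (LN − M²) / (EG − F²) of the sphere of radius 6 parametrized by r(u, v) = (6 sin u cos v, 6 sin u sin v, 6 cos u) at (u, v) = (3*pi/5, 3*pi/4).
K = 1/36

Coefficients of the first fundamental form: E = 36, F = 0, G = 36*sin(u)^2.
Coefficients of the second fundamental form: L = -6*sin(u)/Abs(sin(u)), M = 0, N = -6*sin(u)^3/Abs(sin(u)).
Assemble K = (LN − M²)/(EG − F²) = 1/36. At (u, v) = (3*pi/5, 3*pi/4): K = 1/36.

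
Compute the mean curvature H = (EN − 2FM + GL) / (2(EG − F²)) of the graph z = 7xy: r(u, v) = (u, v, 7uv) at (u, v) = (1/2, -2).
H = 2744*sqrt(93)/233523

With E = 49*v^2 + 1, F = 49*u*v, G = 49*u^2 + 1, L = 0, M = 7/sqrt(49*u^2 + 49*v^2 + 1), N = 0, assemble
  H = (EN − 2FM + GL) / (2(EG − F²)) = -343*u*v/(49*u^2 + 49*v^2 + 1)^(3/2).
At (u, v) = (1/2, -2): H = 2744*sqrt(93)/233523.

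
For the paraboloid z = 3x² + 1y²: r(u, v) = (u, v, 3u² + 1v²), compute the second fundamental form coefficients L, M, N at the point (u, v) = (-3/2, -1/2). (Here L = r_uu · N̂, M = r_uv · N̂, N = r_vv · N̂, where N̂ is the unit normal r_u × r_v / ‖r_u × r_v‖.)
L = 6*sqrt(83)/83;  M = 0;  N = 2*sqrt(83)/83

Compute the unit normal N̂(u, v) = (-6*u/sqrt(36*u^2 + 4*v^2 + 1), -2*v/sqrt(36*u^2 + 4*v^2 + 1), 1/sqrt(36*u^2 + 4*v^2 + 1)), and the second partials r_uu, r_uv, r_vv. Take dot products:
  L(u, v) = r_uu · N̂ = 6/sqrt(36*u^2 + 4*v^2 + 1),
  M(u, v) = r_uv · N̂ = 0,
  N(u, v) = r_vv · N̂ = 2/sqrt(36*u^2 + 4*v^2 + 1).
Evaluating at (u, v) = (-3/2, -1/2):
  L = 6*sqrt(83)/83, M = 0, N = 2*sqrt(83)/83.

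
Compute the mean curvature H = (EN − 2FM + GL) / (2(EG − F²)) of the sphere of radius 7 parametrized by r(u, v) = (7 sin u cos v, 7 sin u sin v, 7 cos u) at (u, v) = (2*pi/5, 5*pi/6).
H = -1/7

With E = 49, F = 0, G = 49*sin(u)^2, L = -7*sin(u)/Abs(sin(u)), M = 0, N = -7*sin(u)^3/Abs(sin(u)), assemble
  H = (EN − 2FM + GL) / (2(EG − F²)) = -sin(u)/(7*Abs(sin(u))).
At (u, v) = (2*pi/5, 5*pi/6): H = -1/7.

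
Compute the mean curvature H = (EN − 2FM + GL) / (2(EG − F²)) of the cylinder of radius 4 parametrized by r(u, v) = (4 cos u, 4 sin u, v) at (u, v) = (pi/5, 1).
H = -1/8

With E = 16, F = 0, G = 1, L = -4, M = 0, N = 0, assemble
  H = (EN − 2FM + GL) / (2(EG − F²)) = -1/8.
At (u, v) = (pi/5, 1): H = -1/8.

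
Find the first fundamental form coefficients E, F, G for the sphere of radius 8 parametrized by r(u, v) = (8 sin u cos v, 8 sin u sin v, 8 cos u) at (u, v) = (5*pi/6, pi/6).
E = 64;  F = 0;  G = 16

Partials: r_u = (8*cos(u)*cos(v), 8*sin(v)*cos(u), -8*sin(u)), r_v = (-8*sin(u)*sin(v), 8*sin(u)*cos(v), 0). As functions of (u, v):
  E = r_u · r_u = 64,
  F = r_u · r_v = 0,
  G = r_v · r_v = 64*sin(u)^2.
Evaluating at (u, v) = (5*pi/6, pi/6): E = 64, F = 0, G = 16.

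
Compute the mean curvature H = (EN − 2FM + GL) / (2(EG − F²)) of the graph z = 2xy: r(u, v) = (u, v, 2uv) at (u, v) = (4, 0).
H = 0

With E = 4*v^2 + 1, F = 4*u*v, G = 4*u^2 + 1, L = 0, M = 2/sqrt(4*u^2 + 4*v^2 + 1), N = 0, assemble
  H = (EN − 2FM + GL) / (2(EG − F²)) = -8*u*v/(4*u^2 + 4*v^2 + 1)^(3/2).
At (u, v) = (4, 0): H = 0.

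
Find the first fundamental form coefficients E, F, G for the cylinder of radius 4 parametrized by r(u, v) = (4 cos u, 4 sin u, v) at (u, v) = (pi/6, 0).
E = 16;  F = 0;  G = 1

Partials: r_u = (-4*sin(u), 4*cos(u), 0), r_v = (0, 0, 1). As functions of (u, v):
  E = r_u · r_u = 16,
  F = r_u · r_v = 0,
  G = r_v · r_v = 1.
Evaluating at (u, v) = (pi/6, 0): E = 16, F = 0, G = 1.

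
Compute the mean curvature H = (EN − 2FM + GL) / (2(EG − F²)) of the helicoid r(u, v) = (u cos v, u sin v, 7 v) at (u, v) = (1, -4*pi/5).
H = 0

With E = 1, F = 0, G = u^2 + 49, L = 0, M = -7/sqrt(u^2 + 49), N = 0, assemble
  H = (EN − 2FM + GL) / (2(EG − F²)) = 0.
At (u, v) = (1, -4*pi/5): H = 0.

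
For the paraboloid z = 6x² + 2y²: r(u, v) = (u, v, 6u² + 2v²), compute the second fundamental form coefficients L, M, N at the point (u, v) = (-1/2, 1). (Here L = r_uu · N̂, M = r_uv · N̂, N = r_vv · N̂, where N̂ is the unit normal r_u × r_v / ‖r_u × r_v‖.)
L = 12*sqrt(53)/53;  M = 0;  N = 4*sqrt(53)/53

Compute the unit normal N̂(u, v) = (-12*u/sqrt(144*u^2 + 16*v^2 + 1), -4*v/sqrt(144*u^2 + 16*v^2 + 1), 1/sqrt(144*u^2 + 16*v^2 + 1)), and the second partials r_uu, r_uv, r_vv. Take dot products:
  L(u, v) = r_uu · N̂ = 12/sqrt(144*u^2 + 16*v^2 + 1),
  M(u, v) = r_uv · N̂ = 0,
  N(u, v) = r_vv · N̂ = 4/sqrt(144*u^2 + 16*v^2 + 1).
Evaluating at (u, v) = (-1/2, 1):
  L = 12*sqrt(53)/53, M = 0, N = 4*sqrt(53)/53.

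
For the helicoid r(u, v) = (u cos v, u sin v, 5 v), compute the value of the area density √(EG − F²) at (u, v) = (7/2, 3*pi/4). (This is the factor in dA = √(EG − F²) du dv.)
√(EG − F²)|_{(7/2, 3*pi/4)} = sqrt(149)/2

E = 1, F = 0, G = u^2 + 25, so EG − F² = u^2 + 25. Taking the positive square root: √(EG − F²) = sqrt(u^2 + 25). At (u, v) = (7/2, 3*pi/4): sqrt(149)/2.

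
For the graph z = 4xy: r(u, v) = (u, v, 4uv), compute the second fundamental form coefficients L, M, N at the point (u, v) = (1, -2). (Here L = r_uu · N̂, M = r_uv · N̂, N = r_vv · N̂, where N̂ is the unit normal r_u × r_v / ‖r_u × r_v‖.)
L = 0;  M = 4/9;  N = 0

Compute the unit normal N̂(u, v) = (-4*v/sqrt(16*u^2 + 16*v^2 + 1), -4*u/sqrt(16*u^2 + 16*v^2 + 1), 1/sqrt(16*u^2 + 16*v^2 + 1)), and the second partials r_uu, r_uv, r_vv. Take dot products:
  L(u, v) = r_uu · N̂ = 0,
  M(u, v) = r_uv · N̂ = 4/sqrt(16*u^2 + 16*v^2 + 1),
  N(u, v) = r_vv · N̂ = 0.
Evaluating at (u, v) = (1, -2):
  L = 0, M = 4/9, N = 0.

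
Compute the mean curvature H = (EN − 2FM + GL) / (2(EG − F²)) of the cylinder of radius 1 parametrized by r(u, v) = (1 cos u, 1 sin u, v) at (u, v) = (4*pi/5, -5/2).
H = -1/2

With E = 1, F = 0, G = 1, L = -1, M = 0, N = 0, assemble
  H = (EN − 2FM + GL) / (2(EG − F²)) = -1/2.
At (u, v) = (4*pi/5, -5/2): H = -1/2.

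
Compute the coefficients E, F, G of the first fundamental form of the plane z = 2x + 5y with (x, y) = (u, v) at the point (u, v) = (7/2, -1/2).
E = 5;  F = 10;  G = 26

Partials: r_u = (1, 0, 2), r_v = (0, 1, 5). As functions of (u, v):
  E = r_u · r_u = 5,
  F = r_u · r_v = 10,
  G = r_v · r_v = 26.
Evaluating at (u, v) = (7/2, -1/2): E = 5, F = 10, G = 26.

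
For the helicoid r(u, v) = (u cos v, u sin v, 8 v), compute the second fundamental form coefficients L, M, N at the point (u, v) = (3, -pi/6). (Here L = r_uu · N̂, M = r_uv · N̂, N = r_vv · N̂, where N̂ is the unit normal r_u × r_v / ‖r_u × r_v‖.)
L = 0;  M = -8*sqrt(73)/73;  N = 0

Compute the unit normal N̂(u, v) = (8*sin(v)/sqrt(u^2 + 64), -8*cos(v)/sqrt(u^2 + 64), u/sqrt(u^2 + 64)), and the second partials r_uu, r_uv, r_vv. Take dot products:
  L(u, v) = r_uu · N̂ = 0,
  M(u, v) = r_uv · N̂ = -8/sqrt(u^2 + 64),
  N(u, v) = r_vv · N̂ = 0.
Evaluating at (u, v) = (3, -pi/6):
  L = 0, M = -8*sqrt(73)/73, N = 0.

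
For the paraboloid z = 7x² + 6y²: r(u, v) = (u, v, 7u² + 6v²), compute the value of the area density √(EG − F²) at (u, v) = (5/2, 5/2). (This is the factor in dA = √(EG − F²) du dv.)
√(EG − F²)|_{(5/2, 5/2)} = sqrt(2126)

E = 196*u^2 + 1, F = 168*u*v, G = 144*v^2 + 1, so EG − F² = 196*u^2 + 144*v^2 + 1. Taking the positive square root: √(EG − F²) = sqrt(196*u^2 + 144*v^2 + 1). At (u, v) = (5/2, 5/2): sqrt(2126).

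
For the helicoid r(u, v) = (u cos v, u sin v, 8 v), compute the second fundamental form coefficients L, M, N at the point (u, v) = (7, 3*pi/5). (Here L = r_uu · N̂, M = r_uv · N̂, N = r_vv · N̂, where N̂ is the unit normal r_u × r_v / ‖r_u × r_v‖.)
L = 0;  M = -8*sqrt(113)/113;  N = 0

Compute the unit normal N̂(u, v) = (8*sin(v)/sqrt(u^2 + 64), -8*cos(v)/sqrt(u^2 + 64), u/sqrt(u^2 + 64)), and the second partials r_uu, r_uv, r_vv. Take dot products:
  L(u, v) = r_uu · N̂ = 0,
  M(u, v) = r_uv · N̂ = -8/sqrt(u^2 + 64),
  N(u, v) = r_vv · N̂ = 0.
Evaluating at (u, v) = (7, 3*pi/5):
  L = 0, M = -8*sqrt(113)/113, N = 0.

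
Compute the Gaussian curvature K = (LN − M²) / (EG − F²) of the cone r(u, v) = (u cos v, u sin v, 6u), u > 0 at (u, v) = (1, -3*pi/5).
K = 0

Coefficients of the first fundamental form: E = 37, F = 0, G = u^2.
Coefficients of the second fundamental form: L = 0, M = 0, N = 6*sqrt(37)*u^2/(37*Abs(u)).
Assemble K = (LN − M²)/(EG − F²) = 0. At (u, v) = (1, -3*pi/5): K = 0.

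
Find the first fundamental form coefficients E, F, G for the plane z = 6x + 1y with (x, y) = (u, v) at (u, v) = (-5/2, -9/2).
E = 37;  F = 6;  G = 2

Partials: r_u = (1, 0, 6), r_v = (0, 1, 1). As functions of (u, v):
  E = r_u · r_u = 37,
  F = r_u · r_v = 6,
  G = r_v · r_v = 2.
Evaluating at (u, v) = (-5/2, -9/2): E = 37, F = 6, G = 2.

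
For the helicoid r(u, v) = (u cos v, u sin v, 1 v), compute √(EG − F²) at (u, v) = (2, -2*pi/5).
√(EG − F²)|_{(2, -2*pi/5)} = sqrt(5)

E = 1, F = 0, G = u^2 + 1; EG − F² = u^2 + 1; √(EG − F²) = sqrt(u^2 + 1). At the given point: sqrt(5).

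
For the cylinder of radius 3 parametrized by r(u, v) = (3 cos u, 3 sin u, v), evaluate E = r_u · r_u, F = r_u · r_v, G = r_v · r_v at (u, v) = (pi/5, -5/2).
E = 9;  F = 0;  G = 1

Partials: r_u = (-3*sin(u), 3*cos(u), 0), r_v = (0, 0, 1). As functions of (u, v):
  E = r_u · r_u = 9,
  F = r_u · r_v = 0,
  G = r_v · r_v = 1.
Evaluating at (u, v) = (pi/5, -5/2): E = 9, F = 0, G = 1.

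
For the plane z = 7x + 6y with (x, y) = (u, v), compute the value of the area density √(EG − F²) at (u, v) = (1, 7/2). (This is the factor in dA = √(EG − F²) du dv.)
√(EG − F²)|_{(1, 7/2)} = sqrt(86)

E = 50, F = 42, G = 37, so EG − F² = 86. Taking the positive square root: √(EG − F²) = sqrt(86). At (u, v) = (1, 7/2): sqrt(86).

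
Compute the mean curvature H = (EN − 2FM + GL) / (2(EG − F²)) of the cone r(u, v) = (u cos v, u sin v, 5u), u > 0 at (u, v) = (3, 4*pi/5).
H = 5*sqrt(26)/156

With E = 26, F = 0, G = u^2, L = 0, M = 0, N = 5*sqrt(26)*u^2/(26*Abs(u)), assemble
  H = (EN − 2FM + GL) / (2(EG − F²)) = 5*sqrt(26)/(52*Abs(u)).
At (u, v) = (3, 4*pi/5): H = 5*sqrt(26)/156.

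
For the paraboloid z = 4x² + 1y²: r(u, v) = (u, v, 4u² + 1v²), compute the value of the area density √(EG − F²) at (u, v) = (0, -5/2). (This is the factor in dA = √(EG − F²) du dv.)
√(EG − F²)|_{(0, -5/2)} = sqrt(26)

E = 64*u^2 + 1, F = 16*u*v, G = 4*v^2 + 1, so EG − F² = 64*u^2 + 4*v^2 + 1. Taking the positive square root: √(EG − F²) = sqrt(64*u^2 + 4*v^2 + 1). At (u, v) = (0, -5/2): sqrt(26).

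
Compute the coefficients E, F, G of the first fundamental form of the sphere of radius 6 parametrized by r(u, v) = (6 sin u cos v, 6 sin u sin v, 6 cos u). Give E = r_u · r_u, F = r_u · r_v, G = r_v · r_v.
E = 36;  F = 0;  G = 36*sin(u)^2

Compute partials: r_u = (6*cos(u)*cos(v), 6*sin(v)*cos(u), -6*sin(u)), r_v = (-6*sin(u)*sin(v), 6*sin(u)*cos(v), 0). Then
  E = r_u · r_u = 36,
  F = r_u · r_v = 0,
  G = r_v · r_v = 36*sin(u)^2.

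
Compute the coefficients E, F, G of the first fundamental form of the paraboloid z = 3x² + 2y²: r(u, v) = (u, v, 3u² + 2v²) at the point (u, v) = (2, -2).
E = 145;  F = -96;  G = 65

Partials: r_u = (1, 0, 6*u), r_v = (0, 1, 4*v). As functions of (u, v):
  E = r_u · r_u = 36*u^2 + 1,
  F = r_u · r_v = 24*u*v,
  G = r_v · r_v = 16*v^2 + 1.
Evaluating at (u, v) = (2, -2): E = 145, F = -96, G = 65.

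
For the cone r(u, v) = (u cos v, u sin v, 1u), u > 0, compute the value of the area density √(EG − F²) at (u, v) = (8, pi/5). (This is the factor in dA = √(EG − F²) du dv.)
√(EG − F²)|_{(8, pi/5)} = 8*sqrt(2)

E = 2, F = 0, G = u^2, so EG − F² = 2*u^2. Taking the positive square root: √(EG − F²) = sqrt(2)*Abs(u). At (u, v) = (8, pi/5): 8*sqrt(2).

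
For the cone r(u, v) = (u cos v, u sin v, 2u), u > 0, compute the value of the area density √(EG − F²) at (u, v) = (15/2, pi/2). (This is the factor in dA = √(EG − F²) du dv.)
√(EG − F²)|_{(15/2, pi/2)} = 15*sqrt(5)/2

E = 5, F = 0, G = u^2, so EG − F² = 5*u^2. Taking the positive square root: √(EG − F²) = sqrt(5)*Abs(u). At (u, v) = (15/2, pi/2): 15*sqrt(5)/2.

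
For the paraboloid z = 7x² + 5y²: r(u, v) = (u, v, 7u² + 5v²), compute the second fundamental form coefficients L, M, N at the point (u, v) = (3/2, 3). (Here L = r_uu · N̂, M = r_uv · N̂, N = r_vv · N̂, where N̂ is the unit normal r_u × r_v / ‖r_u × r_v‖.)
L = 7*sqrt(1342)/671;  M = 0;  N = 5*sqrt(1342)/671

Compute the unit normal N̂(u, v) = (-14*u/sqrt(196*u^2 + 100*v^2 + 1), -10*v/sqrt(196*u^2 + 100*v^2 + 1), 1/sqrt(196*u^2 + 100*v^2 + 1)), and the second partials r_uu, r_uv, r_vv. Take dot products:
  L(u, v) = r_uu · N̂ = 14/sqrt(196*u^2 + 100*v^2 + 1),
  M(u, v) = r_uv · N̂ = 0,
  N(u, v) = r_vv · N̂ = 10/sqrt(196*u^2 + 100*v^2 + 1).
Evaluating at (u, v) = (3/2, 3):
  L = 7*sqrt(1342)/671, M = 0, N = 5*sqrt(1342)/671.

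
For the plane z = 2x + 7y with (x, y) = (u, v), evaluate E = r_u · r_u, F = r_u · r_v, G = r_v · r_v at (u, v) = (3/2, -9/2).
E = 5;  F = 14;  G = 50

Partials: r_u = (1, 0, 2), r_v = (0, 1, 7). As functions of (u, v):
  E = r_u · r_u = 5,
  F = r_u · r_v = 14,
  G = r_v · r_v = 50.
Evaluating at (u, v) = (3/2, -9/2): E = 5, F = 14, G = 50.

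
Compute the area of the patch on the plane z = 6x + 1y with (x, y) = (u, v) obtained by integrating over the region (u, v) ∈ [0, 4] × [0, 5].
Area = 20*sqrt(38)

Area = ∫∫ √(EG − F²) du dv with √(EG − F²) = sqrt(38). Integrating over [0, 4] × [0, 5] gives 20*sqrt(38).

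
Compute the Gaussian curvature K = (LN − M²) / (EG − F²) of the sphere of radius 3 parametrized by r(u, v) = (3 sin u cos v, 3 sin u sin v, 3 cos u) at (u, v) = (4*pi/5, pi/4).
K = 1/9

Coefficients of the first fundamental form: E = 9, F = 0, G = 9*sin(u)^2.
Coefficients of the second fundamental form: L = -3*sin(u)/Abs(sin(u)), M = 0, N = -3*sin(u)^3/Abs(sin(u)).
Assemble K = (LN − M²)/(EG − F²) = 1/9. At (u, v) = (4*pi/5, pi/4): K = 1/9.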